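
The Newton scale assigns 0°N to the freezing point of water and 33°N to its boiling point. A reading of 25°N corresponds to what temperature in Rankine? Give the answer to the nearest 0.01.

628.03°R

Linear interpolation between the fixed points: C = (25 - 0) × 100 / (33 - 0) = 75.7576°C.
Then 75.7576 × 1.8 + 491.67 = 628.03°R.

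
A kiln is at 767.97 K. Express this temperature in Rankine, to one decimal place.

In Celsius: 767.97 - 273.15 = 494.8200°C.
In Rankine: 494.8200 × 1.8 + 491.67 = 1382.3°R.

1382.3°R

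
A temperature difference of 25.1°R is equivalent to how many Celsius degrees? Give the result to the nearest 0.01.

An interval of 1°R corresponds to 5/9°C.
25.1 × 5/9 = 13.94.

13.94°C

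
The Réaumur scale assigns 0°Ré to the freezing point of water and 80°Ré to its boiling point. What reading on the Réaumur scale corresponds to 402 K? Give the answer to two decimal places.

First in Celsius: 402 - 273.15 = 128.8500°C.
Linearly onto the Réaumur scale: 0 + (128.8500 / 100) × (80 - 0) = 103.08°Ré.

103.08°Ré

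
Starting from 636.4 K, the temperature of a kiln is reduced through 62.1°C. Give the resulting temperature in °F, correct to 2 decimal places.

Initial temperature in Celsius: 636.4 - 273.15 = 363.2500°C.
Final Celsius temperature: 363.2500 - 62.1000 = 301.1500°C.
In Fahrenheit: 301.1500 × 1.8 + 32 = 574.07°F.

574.07°F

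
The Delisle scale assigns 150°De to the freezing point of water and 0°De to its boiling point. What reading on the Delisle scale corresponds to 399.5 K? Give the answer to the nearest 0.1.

First in Celsius: 399.5 - 273.15 = 126.3500°C.
Linearly onto the Delisle scale: 150 + (126.3500 / 100) × (0 - 150) = -39.5°De.

-39.5°De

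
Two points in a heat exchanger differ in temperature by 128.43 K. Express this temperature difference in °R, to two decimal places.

Only the scale ratio 1.8 matters for a change in temperature.
128.43 × 1.8 = 231.17.

231.17°R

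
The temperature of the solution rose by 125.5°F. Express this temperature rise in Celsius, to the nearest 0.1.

69.7°C

Only the scale ratio 5/9 matters for a change in temperature.
125.5 × 5/9 = 69.7.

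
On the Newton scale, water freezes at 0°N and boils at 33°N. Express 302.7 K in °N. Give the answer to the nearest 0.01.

9.75°N

First in Celsius: 302.7 - 273.15 = 29.5500°C.
Linearly onto the Newton scale: 0 + (29.5500 / 100) × (33 - 0) = 9.75°N.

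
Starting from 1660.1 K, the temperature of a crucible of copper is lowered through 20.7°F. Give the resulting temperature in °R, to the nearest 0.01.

Initial temperature in Celsius: 1660.1 - 273.15 = 1386.9500°C.
The 20.7°F change is an interval, so only the factor 5/9 applies: -20.7 × 5/9 = -11.5000°C.
Final Celsius temperature: 1386.9500 - 11.5000 = 1375.4500°C.
In Rankine: 1375.4500 × 1.8 + 491.67 = 2967.48°R.

2967.48°R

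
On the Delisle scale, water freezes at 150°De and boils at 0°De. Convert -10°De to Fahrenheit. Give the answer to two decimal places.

224.00°F

Linear interpolation between the fixed points: C = (-10 - 150) × 100 / (0 - 150) = 106.6667°C.
Then 106.6667 × 1.8 + 32 = 224.00°F.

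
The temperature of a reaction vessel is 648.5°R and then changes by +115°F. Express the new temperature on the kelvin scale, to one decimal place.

424.2 K

Initial temperature in Celsius: (648.5 - 491.67) × 5/9 = 87.1278°C.
The 115°F change is an interval, so only the factor 5/9 applies: +115 × 5/9 = +63.8889°C.
Final Celsius temperature: 87.1278 + 63.8889 = 151.0167°C.
In kelvin: 151.0167 + 273.15 = 424.2 K.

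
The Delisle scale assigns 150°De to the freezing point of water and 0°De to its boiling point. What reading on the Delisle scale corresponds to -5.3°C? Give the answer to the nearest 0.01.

Linearly onto the Delisle scale: 150 + (-5.3000 / 100) × (0 - 150) = 157.95°De.

157.95°De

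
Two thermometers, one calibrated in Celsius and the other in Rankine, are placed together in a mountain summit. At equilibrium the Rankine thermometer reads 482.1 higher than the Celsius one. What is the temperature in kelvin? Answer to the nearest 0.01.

261.19 K

Let x be the Celsius reading; then the Rankine reading is 1.8·x + 491.67.
(1.8·x + 491.67) - x = 482.1  ⇒  (0.8)·x = -9.57  ⇒  x = -11.9625°C.
In kelvin: -11.9625 + 273.15 = 261.19 K.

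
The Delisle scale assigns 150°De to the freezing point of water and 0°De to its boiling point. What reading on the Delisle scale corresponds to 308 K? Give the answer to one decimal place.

97.7°De

First in Celsius: 308 - 273.15 = 34.8500°C.
Linearly onto the Delisle scale: 150 + (34.8500 / 100) × (0 - 150) = 97.7°De.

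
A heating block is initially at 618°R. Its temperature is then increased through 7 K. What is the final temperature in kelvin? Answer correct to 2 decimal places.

350.33 K

Initial temperature in Celsius: (618 - 491.67) × 5/9 = 70.1833°C.
The 7 K change is an interval; Kelvin and Celsius degrees are the same size, so ΔC = +7°C.
Final Celsius temperature: 70.1833 + 7.0000 = 77.1833°C.
In kelvin: 77.1833 + 273.15 = 350.33 K.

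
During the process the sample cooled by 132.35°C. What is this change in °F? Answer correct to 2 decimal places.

Only the scale ratio 1.8 matters for a change in temperature.
132.35 × 1.8 = 238.23.

238.23°F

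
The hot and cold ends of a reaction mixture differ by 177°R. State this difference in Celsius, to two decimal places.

98.33°C

An interval of 1°R corresponds to 5/9°C.
177 × 5/9 = 98.33.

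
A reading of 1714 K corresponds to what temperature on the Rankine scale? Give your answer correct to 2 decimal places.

3085.20°R

In Celsius: 1714 - 273.15 = 1440.8500°C.
In Rankine: 1440.8500 × 1.8 + 491.67 = 3085.20°R.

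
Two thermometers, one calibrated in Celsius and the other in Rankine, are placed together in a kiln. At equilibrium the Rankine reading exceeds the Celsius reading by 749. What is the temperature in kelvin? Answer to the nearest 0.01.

Let x be the Celsius reading; then the Rankine reading is 1.8·x + 491.67.
(1.8·x + 491.67) - x = 749  ⇒  (0.8)·x = 257.33  ⇒  x = 321.6625°C.
In kelvin: 321.6625 + 273.15 = 594.81 K.

594.81 K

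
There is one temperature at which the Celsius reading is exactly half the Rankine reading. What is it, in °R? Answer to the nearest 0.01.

Let R be the Rankine reading. The Celsius reading is C = 5/9·R - 273.15.
Require C = 0.5·R: 5/9·R - 273.15 = 0.5·R.
(1/18)·R = 273.15  ⇒  R = 4916.70.

4916.70°R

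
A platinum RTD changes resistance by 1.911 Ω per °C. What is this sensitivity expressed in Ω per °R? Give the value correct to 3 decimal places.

1.062 Ω per °R

The quantity depends on a temperature interval, so only the ratio of degree sizes applies; the offset between the scales is irrelevant.
A change of 1°R is a change of 5/9°C, so per °R the value is 1.911 × 5/9 = 1.062.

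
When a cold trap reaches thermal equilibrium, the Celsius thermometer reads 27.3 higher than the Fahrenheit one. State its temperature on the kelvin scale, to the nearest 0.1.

199.0 K

Let x be the Fahrenheit reading; then the Celsius reading is 5/9·x - 17.7778.
(5/9·x - 17.7778) - x = 27.3  ⇒  (-4/9)·x = 45.0778  ⇒  x = -101.4250°F.
In Celsius: (-101.425 - 32) × 5/9 = -74.1250°C.
In kelvin: -74.1250 + 273.15 = 199.0 K.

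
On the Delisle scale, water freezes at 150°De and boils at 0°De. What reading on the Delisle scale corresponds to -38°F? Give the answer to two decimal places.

208.33°De

First in Celsius: (-38 - 32) × 5/9 = -38.8889°C.
Linearly onto the Delisle scale: 150 + (-38.8889 / 100) × (0 - 150) = 208.33°De.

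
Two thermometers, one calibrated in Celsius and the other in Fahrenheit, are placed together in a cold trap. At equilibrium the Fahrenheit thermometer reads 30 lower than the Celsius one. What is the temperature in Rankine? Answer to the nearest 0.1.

Let x be the Celsius reading; then the Fahrenheit reading is 1.8·x + 32.
(1.8·x + 32) - x = -30  ⇒  (0.8)·x = -62  ⇒  x = -77.5000°C.
In Rankine: -77.5000 × 1.8 + 491.67 = 352.2°R.

352.2°R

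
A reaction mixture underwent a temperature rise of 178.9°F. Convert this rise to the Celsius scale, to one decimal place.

99.4°C

For a temperature interval the offset drops out; only the factor 5/9 applies.
178.9 × 5/9 = 99.4.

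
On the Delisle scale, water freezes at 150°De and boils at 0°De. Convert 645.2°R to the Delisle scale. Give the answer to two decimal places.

22.06°De

First in Celsius: (645.2 - 491.67) × 5/9 = 85.2944°C.
Linearly onto the Delisle scale: 150 + (85.2944 / 100) × (0 - 150) = 22.06°De.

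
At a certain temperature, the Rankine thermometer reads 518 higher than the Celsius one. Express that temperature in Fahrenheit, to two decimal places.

91.24°F

Let x be the Celsius reading; then the Rankine reading is 1.8·x + 491.67.
(1.8·x + 491.67) - x = 518  ⇒  (0.8)·x = 26.33  ⇒  x = 32.9125°C.
In Fahrenheit: 32.9125 × 1.8 + 32 = 91.24°F.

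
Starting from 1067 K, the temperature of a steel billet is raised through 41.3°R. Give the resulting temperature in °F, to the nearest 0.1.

Initial temperature in Celsius: 1067 - 273.15 = 793.8500°C.
The 41.3°R change is an interval, so only the factor 5/9 applies: +41.3 × 5/9 = +22.9444°C.
Final Celsius temperature: 793.8500 + 22.9444 = 816.7944°C.
In Fahrenheit: 816.7944 × 1.8 + 32 = 1502.2°F.

1502.2°F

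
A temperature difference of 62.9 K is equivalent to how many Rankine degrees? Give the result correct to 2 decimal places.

Only the scale ratio 1.8 matters for a change in temperature.
62.9 × 1.8 = 113.22.

113.22°R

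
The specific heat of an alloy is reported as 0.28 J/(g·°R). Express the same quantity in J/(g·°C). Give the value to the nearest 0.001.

0.504 J/(g·°C)

The quantity depends on a temperature interval, so only the ratio of degree sizes applies; the offset between the scales is irrelevant.
A change of 1°C is a change of 1.8°R, so per °C the value is 0.28 × 1.8 = 0.504.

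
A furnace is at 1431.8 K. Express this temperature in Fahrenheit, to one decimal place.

In Celsius: 1431.8 - 273.15 = 1158.6500°C.
In Fahrenheit: 1158.6500 × 1.8 + 32 = 2117.6°F.

2117.6°F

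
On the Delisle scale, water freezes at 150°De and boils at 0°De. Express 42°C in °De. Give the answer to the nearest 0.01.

87.00°De

Linearly onto the Delisle scale: 150 + (42.0000 / 100) × (0 - 150) = 87.00°De.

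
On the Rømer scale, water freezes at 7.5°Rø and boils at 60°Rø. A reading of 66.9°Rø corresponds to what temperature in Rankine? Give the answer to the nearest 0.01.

Linear interpolation between the fixed points: C = (66.9 - 7.5) × 100 / (60 - 7.5) = 113.1429°C.
Then 113.1429 × 1.8 + 491.67 = 695.33°R.

695.33°R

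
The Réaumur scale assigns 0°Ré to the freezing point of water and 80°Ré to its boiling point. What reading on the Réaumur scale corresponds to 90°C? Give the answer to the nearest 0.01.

72.00°Ré

Linearly onto the Réaumur scale: 0 + (90.0000 / 100) × (80 - 0) = 72.00°Ré.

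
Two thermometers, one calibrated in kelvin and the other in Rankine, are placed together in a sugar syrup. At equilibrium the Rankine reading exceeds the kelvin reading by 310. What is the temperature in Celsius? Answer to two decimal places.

Let x be the kelvin reading; then the Rankine reading is 1.8·x.
(1.8·x) - x = 310  ⇒  (0.8)·x = 310  ⇒  x = 387.5000 K.
In Celsius: 387.5 - 273.15 = 114.35°C.

114.35°C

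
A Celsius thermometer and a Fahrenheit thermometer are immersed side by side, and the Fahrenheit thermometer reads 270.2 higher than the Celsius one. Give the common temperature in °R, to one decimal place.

Let x be the Celsius reading; then the Fahrenheit reading is 1.8·x + 32.
(1.8·x + 32) - x = 270.2  ⇒  (0.8)·x = 238.2  ⇒  x = 297.7500°C.
In Rankine: 297.7500 × 1.8 + 491.67 = 1027.6°R.

1027.6°R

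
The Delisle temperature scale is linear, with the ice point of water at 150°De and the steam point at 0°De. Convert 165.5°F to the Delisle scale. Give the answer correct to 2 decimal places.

38.75°De

First in Celsius: (165.5 - 32) × 5/9 = 74.1667°C.
Linearly onto the Delisle scale: 150 + (74.1667 / 100) × (0 - 150) = 38.75°De.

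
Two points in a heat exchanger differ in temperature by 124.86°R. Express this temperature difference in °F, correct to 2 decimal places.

124.86°F

Rankine and Fahrenheit degrees are the same size, so the interval is unchanged: 124.86.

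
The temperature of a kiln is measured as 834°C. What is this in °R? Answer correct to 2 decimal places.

1992.87°R

In Rankine: 834.0000 × 1.8 + 491.67 = 1992.87°R.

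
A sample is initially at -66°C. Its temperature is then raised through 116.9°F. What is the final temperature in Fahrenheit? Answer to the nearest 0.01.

30.10°F

The 116.9°F change is an interval, so only the factor 5/9 applies: +116.9 × 5/9 = +64.9444°C.
Final Celsius temperature: -66.0000 + 64.9444 = -1.0556°C.
In Fahrenheit: -1.0556 × 1.8 + 32 = 30.10°F.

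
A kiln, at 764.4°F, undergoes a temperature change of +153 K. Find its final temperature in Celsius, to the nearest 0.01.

559.89°C

Initial temperature in Celsius: (764.4 - 32) × 5/9 = 406.8889°C.
The 153 K change is an interval; Kelvin and Celsius degrees are the same size, so ΔC = +153°C.
Final Celsius temperature: 406.8889 + 153.0000 = 559.8889°C.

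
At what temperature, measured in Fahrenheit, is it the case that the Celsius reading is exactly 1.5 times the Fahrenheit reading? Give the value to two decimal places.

Let F be the Fahrenheit reading. The Celsius reading is C = 5/9·F - 17.7778.
Require C = 1.5·F: 5/9·F - 17.7778 = 1.5·F.
(-17/18)·F = 17.7778  ⇒  F = -18.82.

-18.82°F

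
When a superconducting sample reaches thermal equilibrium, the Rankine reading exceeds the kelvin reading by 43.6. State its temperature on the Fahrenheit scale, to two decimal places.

-361.57°F

Let x be the Rankine reading; then the kelvin reading is 5/9·x.
(5/9·x) - x = -43.6  ⇒  (-4/9)·x = -43.6  ⇒  x = 98.1000°R.
In Celsius: (98.1 - 491.67) × 5/9 = -218.6500°C.
In Fahrenheit: -218.6500 × 1.8 + 32 = -361.57°F.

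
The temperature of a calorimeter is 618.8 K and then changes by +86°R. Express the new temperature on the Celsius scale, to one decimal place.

Initial temperature in Celsius: 618.8 - 273.15 = 345.6500°C.
The 86°R change is an interval, so only the factor 5/9 applies: +86 × 5/9 = +47.7778°C.
Final Celsius temperature: 345.6500 + 47.7778 = 393.4278°C.

393.4°C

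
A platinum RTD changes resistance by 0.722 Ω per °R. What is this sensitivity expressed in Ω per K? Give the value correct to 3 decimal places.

1.300 Ω per K

The quantity depends on a temperature interval, so only the ratio of degree sizes applies; the offset between the scales is irrelevant.
A change of 1 K is a change of 1.8°R, so per K the value is 0.722 × 1.8 = 1.300.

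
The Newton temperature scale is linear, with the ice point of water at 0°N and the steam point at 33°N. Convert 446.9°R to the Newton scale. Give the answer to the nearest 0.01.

-8.21°N

First in Celsius: (446.9 - 491.67) × 5/9 = -24.8722°C.
Linearly onto the Newton scale: 0 + (-24.8722 / 100) × (33 - 0) = -8.21°N.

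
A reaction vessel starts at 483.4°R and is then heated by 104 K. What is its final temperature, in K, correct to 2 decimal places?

372.56 K

Initial temperature in Celsius: (483.4 - 491.67) × 5/9 = -4.5944°C.
The 104 K change is an interval; Kelvin and Celsius degrees are the same size, so ΔC = +104°C.
Final Celsius temperature: -4.5944 + 104.0000 = 99.4056°C.
In kelvin: 99.4056 + 273.15 = 372.56 K.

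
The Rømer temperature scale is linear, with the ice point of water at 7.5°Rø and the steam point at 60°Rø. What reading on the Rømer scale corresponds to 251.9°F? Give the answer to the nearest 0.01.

71.64°Rø

First in Celsius: (251.9 - 32) × 5/9 = 122.1667°C.
Linearly onto the Rømer scale: 7.5 + (122.1667 / 100) × (60 - 7.5) = 71.64°Rø.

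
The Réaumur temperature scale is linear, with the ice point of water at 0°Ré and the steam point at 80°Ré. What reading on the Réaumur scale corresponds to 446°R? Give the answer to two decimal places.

-20.30°Ré

First in Celsius: (446 - 491.67) × 5/9 = -25.3722°C.
Linearly onto the Réaumur scale: 0 + (-25.3722 / 100) × (80 - 0) = -20.30°Ré.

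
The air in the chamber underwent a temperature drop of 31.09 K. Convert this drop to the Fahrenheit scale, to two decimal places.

An interval of 1 K corresponds to 1.8°F.
31.09 × 1.8 = 55.96.

55.96°F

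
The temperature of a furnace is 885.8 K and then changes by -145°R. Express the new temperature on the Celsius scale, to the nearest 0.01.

Initial temperature in Celsius: 885.8 - 273.15 = 612.6500°C.
The 145°R change is an interval, so only the factor 5/9 applies: -145 × 5/9 = -80.5556°C.
Final Celsius temperature: 612.6500 - 80.5556 = 532.0944°C.

532.09°C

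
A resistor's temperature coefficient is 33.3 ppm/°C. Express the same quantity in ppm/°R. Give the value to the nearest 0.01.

The quantity depends on a temperature interval, so only the ratio of degree sizes applies; the offset between the scales is irrelevant.
A change of 1°R is a change of 5/9°C, so per °R the value is 33.3 × 5/9 = 18.50.

18.50 ppm/°R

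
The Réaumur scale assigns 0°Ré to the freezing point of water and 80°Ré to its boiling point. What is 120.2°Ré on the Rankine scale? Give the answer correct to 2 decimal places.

Linear interpolation between the fixed points: C = (120.2 - 0) × 100 / (80 - 0) = 150.2500°C.
Then 150.2500 × 1.8 + 491.67 = 762.12°R.

762.12°R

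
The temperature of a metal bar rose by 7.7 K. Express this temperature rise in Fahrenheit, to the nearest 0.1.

13.9°F

An interval of 1 K corresponds to 1.8°F.
7.7 × 1.8 = 13.9.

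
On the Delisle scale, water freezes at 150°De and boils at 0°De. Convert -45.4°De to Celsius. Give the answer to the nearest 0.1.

130.3°C

Linear interpolation between the fixed points: C = (-45.4 - 150) × 100 / (0 - 150) = 130.2667°C.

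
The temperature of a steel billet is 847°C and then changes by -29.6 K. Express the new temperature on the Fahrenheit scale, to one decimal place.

1503.3°F

The 29.6 K change is an interval; Kelvin and Celsius degrees are the same size, so ΔC = -29.6°C.
Final Celsius temperature: 847.0000 - 29.6000 = 817.4000°C.
In Fahrenheit: 817.4000 × 1.8 + 32 = 1503.3°F.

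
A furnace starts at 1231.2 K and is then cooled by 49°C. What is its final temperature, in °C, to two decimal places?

909.05°C

Initial temperature in Celsius: 1231.2 - 273.15 = 958.0500°C.
Final Celsius temperature: 958.0500 - 49.0000 = 909.0500°C.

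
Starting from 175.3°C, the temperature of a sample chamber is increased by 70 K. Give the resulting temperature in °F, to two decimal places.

473.54°F

The 70 K change is an interval; Kelvin and Celsius degrees are the same size, so ΔC = +70°C.
Final Celsius temperature: 175.3000 + 70.0000 = 245.3000°C.
In Fahrenheit: 245.3000 × 1.8 + 32 = 473.54°F.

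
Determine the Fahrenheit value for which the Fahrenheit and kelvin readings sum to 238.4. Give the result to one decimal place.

Let F be the Fahrenheit reading. The kelvin reading is K = 5/9·F + 255.372.
Require F + K = 238.4: (14/9)·F + 255.372 = 238.4.
F = (238.4 - 255.372) / (14/9) = -10.9.

-10.9°F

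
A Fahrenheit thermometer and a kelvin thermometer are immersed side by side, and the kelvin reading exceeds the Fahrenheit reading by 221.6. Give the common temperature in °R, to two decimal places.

535.66°R

Let x be the Fahrenheit reading; then the kelvin reading is 5/9·x + 255.372.
(5/9·x + 255.372) - x = 221.6  ⇒  (-4/9)·x = -33.7722  ⇒  x = 75.9875°F.
In Celsius: (75.9875 - 32) × 5/9 = 24.4375°C.
In Rankine: 24.4375 × 1.8 + 491.67 = 535.66°R.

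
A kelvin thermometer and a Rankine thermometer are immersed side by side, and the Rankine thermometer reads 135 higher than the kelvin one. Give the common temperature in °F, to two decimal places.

Let x be the kelvin reading; then the Rankine reading is 1.8·x.
(1.8·x) - x = 135  ⇒  (0.8)·x = 135  ⇒  x = 168.7500 K.
In Celsius: 168.75 - 273.15 = -104.4000°C.
In Fahrenheit: -104.4000 × 1.8 + 32 = -155.92°F.

-155.92°F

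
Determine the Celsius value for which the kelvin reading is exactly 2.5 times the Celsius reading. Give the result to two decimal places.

182.10°C

Let C be the Celsius reading. The kelvin reading is K = 1·C + 273.15.
Require K = 2.5·C: 1·C + 273.15 = 2.5·C.
(-1.5)·C = -273.15  ⇒  C = 182.10.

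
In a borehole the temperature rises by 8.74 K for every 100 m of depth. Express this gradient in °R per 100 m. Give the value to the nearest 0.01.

15.73 °R/100 m

Since only a temperature interval is involved, the additive offset between the scales drops out.
A change of 1 K is a change of 1.8°R, so 8.74 × 1.8 = 15.73.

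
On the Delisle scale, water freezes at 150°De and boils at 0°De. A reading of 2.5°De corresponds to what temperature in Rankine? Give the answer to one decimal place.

668.7°R

Linear interpolation between the fixed points: C = (2.5 - 150) × 100 / (0 - 150) = 98.3333°C.
Then 98.3333 × 1.8 + 491.67 = 668.7°R.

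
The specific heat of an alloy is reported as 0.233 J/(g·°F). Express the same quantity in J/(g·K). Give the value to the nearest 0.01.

0.42 J/(g·K)

Since only a temperature interval is involved, the additive offset between the scales drops out.
A change of 1 K is a change of 1.8°F, so per K the value is 0.233 × 1.8 = 0.42.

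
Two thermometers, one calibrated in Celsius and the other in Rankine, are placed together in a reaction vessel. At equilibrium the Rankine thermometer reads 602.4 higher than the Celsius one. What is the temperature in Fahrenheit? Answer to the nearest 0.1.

Let x be the Celsius reading; then the Rankine reading is 1.8·x + 491.67.
(1.8·x + 491.67) - x = 602.4  ⇒  (0.8)·x = 110.73  ⇒  x = 138.4125°C.
In Fahrenheit: 138.4125 × 1.8 + 32 = 281.1°F.

281.1°F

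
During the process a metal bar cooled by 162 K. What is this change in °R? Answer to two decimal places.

An interval of 1 K corresponds to 1.8°R.
162 × 1.8 = 291.60.

291.60°R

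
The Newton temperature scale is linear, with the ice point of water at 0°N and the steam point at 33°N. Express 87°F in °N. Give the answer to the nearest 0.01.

First in Celsius: (87 - 32) × 5/9 = 30.5556°C.
Linearly onto the Newton scale: 0 + (30.5556 / 100) × (33 - 0) = 10.08°N.

10.08°N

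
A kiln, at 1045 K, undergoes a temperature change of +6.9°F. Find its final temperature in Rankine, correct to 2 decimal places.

1887.90°R

Initial temperature in Celsius: 1045 - 273.15 = 771.8500°C.
The 6.9°F change is an interval, so only the factor 5/9 applies: +6.9 × 5/9 = +3.8333°C.
Final Celsius temperature: 771.8500 + 3.8333 = 775.6833°C.
In Rankine: 775.6833 × 1.8 + 491.67 = 1887.90°R.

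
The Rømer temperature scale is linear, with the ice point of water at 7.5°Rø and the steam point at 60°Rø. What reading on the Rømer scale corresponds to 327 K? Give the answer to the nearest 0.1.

35.8°Rø

First in Celsius: 327 - 273.15 = 53.8500°C.
Linearly onto the Rømer scale: 7.5 + (53.8500 / 100) × (60 - 7.5) = 35.8°Rø.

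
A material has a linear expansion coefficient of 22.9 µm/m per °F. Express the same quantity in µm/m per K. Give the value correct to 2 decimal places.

41.22 µm/m per K

Since only a temperature interval is involved, the additive offset between the scales drops out.
A change of 1 K is a change of 1.8°F, so per K the value is 22.9 × 1.8 = 41.22.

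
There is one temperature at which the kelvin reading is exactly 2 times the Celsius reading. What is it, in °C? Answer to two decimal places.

Let C be the Celsius reading. The kelvin reading is K = 1·C + 273.15.
Require K = 2·C: 1·C + 273.15 = 2·C.
(-1)·C = -273.15  ⇒  C = 273.15.

273.15°C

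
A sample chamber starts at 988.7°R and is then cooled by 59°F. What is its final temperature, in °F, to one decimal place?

Initial temperature in Celsius: (988.7 - 491.67) × 5/9 = 276.1278°C.
The 59°F change is an interval, so only the factor 5/9 applies: -59 × 5/9 = -32.7778°C.
Final Celsius temperature: 276.1278 - 32.7778 = 243.3500°C.
In Fahrenheit: 243.3500 × 1.8 + 32 = 470.0°F.

470.0°F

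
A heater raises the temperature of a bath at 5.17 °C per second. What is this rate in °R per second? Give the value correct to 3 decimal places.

9.306 °R/second

Since only a temperature interval is involved, the additive offset between the scales drops out.
A change of 1°C is a change of 1.8°R, so 5.17 × 1.8 = 9.306.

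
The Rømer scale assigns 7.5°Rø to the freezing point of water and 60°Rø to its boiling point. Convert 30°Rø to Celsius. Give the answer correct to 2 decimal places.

42.86°C

Linear interpolation between the fixed points: C = (30 - 7.5) × 100 / (60 - 7.5) = 42.8571°C.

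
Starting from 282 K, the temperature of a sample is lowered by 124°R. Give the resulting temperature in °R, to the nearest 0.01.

383.60°R

Initial temperature in Celsius: 282 - 273.15 = 8.8500°C.
The 124°R change is an interval, so only the factor 5/9 applies: -124 × 5/9 = -68.8889°C.
Final Celsius temperature: 8.8500 - 68.8889 = -60.0389°C.
In Rankine: -60.0389 × 1.8 + 491.67 = 383.60°R.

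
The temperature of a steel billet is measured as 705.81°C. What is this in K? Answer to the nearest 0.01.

978.96 K

In kelvin: 705.8100 + 273.15 = 978.96 K.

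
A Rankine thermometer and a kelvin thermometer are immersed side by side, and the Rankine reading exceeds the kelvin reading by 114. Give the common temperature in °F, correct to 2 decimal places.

-203.17°F

Let x be the Rankine reading; then the kelvin reading is 5/9·x.
(5/9·x) - x = -114  ⇒  (-4/9)·x = -114  ⇒  x = 256.5000°R.
In Celsius: (256.5 - 491.67) × 5/9 = -130.6500°C.
In Fahrenheit: -130.6500 × 1.8 + 32 = -203.17°F.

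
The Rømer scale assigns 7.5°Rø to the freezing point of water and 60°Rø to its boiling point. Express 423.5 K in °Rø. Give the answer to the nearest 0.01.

86.43°Rø

First in Celsius: 423.5 - 273.15 = 150.3500°C.
Linearly onto the Rømer scale: 7.5 + (150.3500 / 100) × (60 - 7.5) = 86.43°Rø.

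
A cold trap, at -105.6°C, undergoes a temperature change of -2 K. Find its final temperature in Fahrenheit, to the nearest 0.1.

The 2 K change is an interval; Kelvin and Celsius degrees are the same size, so ΔC = -2°C.
Final Celsius temperature: -105.6000 - 2.0000 = -107.6000°C.
In Fahrenheit: -107.6000 × 1.8 + 32 = -161.7°F.

-161.7°F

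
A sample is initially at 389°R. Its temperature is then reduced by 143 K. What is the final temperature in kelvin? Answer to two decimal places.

73.11 K

Initial temperature in Celsius: (389 - 491.67) × 5/9 = -57.0389°C.
The 143 K change is an interval; Kelvin and Celsius degrees are the same size, so ΔC = -143°C.
Final Celsius temperature: -57.0389 - 143.0000 = -200.0389°C.
In kelvin: -200.0389 + 273.15 = 73.11 K.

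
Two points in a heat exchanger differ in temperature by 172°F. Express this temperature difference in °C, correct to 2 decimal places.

An interval of 1°F corresponds to 5/9°C.
172 × 5/9 = 95.56.

95.56°C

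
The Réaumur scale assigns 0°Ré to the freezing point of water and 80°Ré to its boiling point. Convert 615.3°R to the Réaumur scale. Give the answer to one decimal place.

54.9°Ré

First in Celsius: (615.3 - 491.67) × 5/9 = 68.6833°C.
Linearly onto the Réaumur scale: 0 + (68.6833 / 100) × (80 - 0) = 54.9°Ré.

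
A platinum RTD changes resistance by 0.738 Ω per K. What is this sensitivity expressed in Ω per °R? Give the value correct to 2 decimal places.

0.41 Ω per °R

Since only a temperature interval is involved, the additive offset between the scales drops out.
A change of 1°R is a change of 5/9 K, so per °R the value is 0.738 × 5/9 = 0.41.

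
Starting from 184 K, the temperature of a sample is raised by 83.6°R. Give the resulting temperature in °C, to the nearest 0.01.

-42.71°C

Initial temperature in Celsius: 184 - 273.15 = -89.1500°C.
The 83.6°R change is an interval, so only the factor 5/9 applies: +83.6 × 5/9 = +46.4444°C.
Final Celsius temperature: -89.1500 + 46.4444 = -42.7056°C.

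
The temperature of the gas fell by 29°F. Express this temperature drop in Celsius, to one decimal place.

16.1°C

An interval of 1°F corresponds to 5/9°C.
29 × 5/9 = 16.1.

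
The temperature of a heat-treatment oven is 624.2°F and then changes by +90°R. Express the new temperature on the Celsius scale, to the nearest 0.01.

Initial temperature in Celsius: (624.2 - 32) × 5/9 = 329.0000°C.
The 90°R change is an interval, so only the factor 5/9 applies: +90 × 5/9 = +50.0000°C.
Final Celsius temperature: 329.0000 + 50.0000 = 379.0000°C.

379.00°C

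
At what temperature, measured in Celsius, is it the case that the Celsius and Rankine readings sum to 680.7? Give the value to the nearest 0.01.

Let C be the Celsius reading. The Rankine reading is R = 1.8·C + 491.67.
Require C + R = 680.7: (2.8)·C + 491.67 = 680.7.
C = (680.7 - 491.67) / (2.8) = 67.51.

67.51°C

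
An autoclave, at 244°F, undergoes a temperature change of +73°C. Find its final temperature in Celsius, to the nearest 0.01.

Initial temperature in Celsius: (244 - 32) × 5/9 = 117.7778°C.
Final Celsius temperature: 117.7778 + 73.0000 = 190.7778°C.

190.78°C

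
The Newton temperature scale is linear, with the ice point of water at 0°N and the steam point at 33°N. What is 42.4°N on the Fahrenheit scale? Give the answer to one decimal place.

Linear interpolation between the fixed points: C = (42.4 - 0) × 100 / (33 - 0) = 128.4848°C.
Then 128.4848 × 1.8 + 32 = 263.3°F.

263.3°F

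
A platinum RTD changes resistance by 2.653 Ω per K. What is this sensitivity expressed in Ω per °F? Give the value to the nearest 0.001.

Since only a temperature interval is involved, the additive offset between the scales drops out.
A change of 1°F is a change of 5/9 K, so per °F the value is 2.653 × 5/9 = 1.474.

1.474 Ω per °F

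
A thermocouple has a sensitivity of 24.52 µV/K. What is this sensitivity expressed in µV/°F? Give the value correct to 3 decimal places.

The quantity depends on a temperature interval, so only the ratio of degree sizes applies; the offset between the scales is irrelevant.
A change of 1°F is a change of 5/9 K, so per °F the value is 24.52 × 5/9 = 13.622.

13.622 µV/°F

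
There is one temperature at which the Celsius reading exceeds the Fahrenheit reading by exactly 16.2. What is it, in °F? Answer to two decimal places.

-76.45°F

Let F be the Fahrenheit reading. The Celsius reading is C = 5/9·F - 17.7778.
Require C - F = 16.2: (-4/9)·F - 17.7778 = 16.2.
F = (16.2 + 17.7778) / (-4/9) = -76.45.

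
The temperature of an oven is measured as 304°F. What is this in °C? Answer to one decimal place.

In Celsius: (304 - 32) × 5/9 = 151.1111°C.

151.1°C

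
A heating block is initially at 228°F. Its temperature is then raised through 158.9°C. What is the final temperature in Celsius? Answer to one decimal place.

267.8°C

Initial temperature in Celsius: (228 - 32) × 5/9 = 108.8889°C.
Final Celsius temperature: 108.8889 + 158.9000 = 267.7889°C.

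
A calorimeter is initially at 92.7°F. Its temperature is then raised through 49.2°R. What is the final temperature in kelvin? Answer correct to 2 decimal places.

334.21 K

Initial temperature in Celsius: (92.7 - 32) × 5/9 = 33.7222°C.
The 49.2°R change is an interval, so only the factor 5/9 applies: +49.2 × 5/9 = +27.3333°C.
Final Celsius temperature: 33.7222 + 27.3333 = 61.0556°C.
In kelvin: 61.0556 + 273.15 = 334.21 K.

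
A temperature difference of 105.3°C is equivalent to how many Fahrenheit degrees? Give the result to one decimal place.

Only the scale ratio 1.8 matters for a change in temperature.
105.3 × 1.8 = 189.5.

189.5°F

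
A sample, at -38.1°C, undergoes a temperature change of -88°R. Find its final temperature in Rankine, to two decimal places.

335.09°R

The 88°R change is an interval, so only the factor 5/9 applies: -88 × 5/9 = -48.8889°C.
Final Celsius temperature: -38.1000 - 48.8889 = -86.9889°C.
In Rankine: -86.9889 × 1.8 + 491.67 = 335.09°R.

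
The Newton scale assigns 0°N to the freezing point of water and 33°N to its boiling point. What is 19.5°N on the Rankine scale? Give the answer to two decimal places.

Linear interpolation between the fixed points: C = (19.5 - 0) × 100 / (33 - 0) = 59.0909°C.
Then 59.0909 × 1.8 + 491.67 = 598.03°R.

598.03°R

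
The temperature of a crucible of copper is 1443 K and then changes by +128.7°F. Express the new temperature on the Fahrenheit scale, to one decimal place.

2266.4°F

Initial temperature in Celsius: 1443 - 273.15 = 1169.8500°C.
The 128.7°F change is an interval, so only the factor 5/9 applies: +128.7 × 5/9 = +71.5000°C.
Final Celsius temperature: 1169.8500 + 71.5000 = 1241.3500°C.
In Fahrenheit: 1241.3500 × 1.8 + 32 = 2266.4°F.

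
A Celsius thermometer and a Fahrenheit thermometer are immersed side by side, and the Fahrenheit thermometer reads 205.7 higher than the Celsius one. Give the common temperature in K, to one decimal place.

Let x be the Celsius reading; then the Fahrenheit reading is 1.8·x + 32.
(1.8·x + 32) - x = 205.7  ⇒  (0.8)·x = 173.7  ⇒  x = 217.1250°C.
In kelvin: 217.1250 + 273.15 = 490.3 K.

490.3 K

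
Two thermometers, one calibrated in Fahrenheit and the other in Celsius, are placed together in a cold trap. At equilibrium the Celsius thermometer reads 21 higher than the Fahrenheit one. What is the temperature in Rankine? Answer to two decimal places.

Let x be the Fahrenheit reading; then the Celsius reading is 5/9·x - 17.7778.
(5/9·x - 17.7778) - x = 21  ⇒  (-4/9)·x = 38.7778  ⇒  x = -87.2500°F.
In Celsius: (-87.25 - 32) × 5/9 = -66.2500°C.
In Rankine: -66.2500 × 1.8 + 491.67 = 372.42°R.

372.42°R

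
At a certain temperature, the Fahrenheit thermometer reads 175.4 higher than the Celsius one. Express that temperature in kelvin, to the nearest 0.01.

Let x be the Celsius reading; then the Fahrenheit reading is 1.8·x + 32.
(1.8·x + 32) - x = 175.4  ⇒  (0.8)·x = 143.4  ⇒  x = 179.2500°C.
In kelvin: 179.2500 + 273.15 = 452.40 K.

452.40 K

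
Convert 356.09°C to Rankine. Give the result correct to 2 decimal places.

1132.63°R

In Rankine: 356.0900 × 1.8 + 491.67 = 1132.63°R.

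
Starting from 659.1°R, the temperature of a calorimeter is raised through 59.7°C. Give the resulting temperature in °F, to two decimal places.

306.89°F

Initial temperature in Celsius: (659.1 - 491.67) × 5/9 = 93.0167°C.
Final Celsius temperature: 93.0167 + 59.7000 = 152.7167°C.
In Fahrenheit: 152.7167 × 1.8 + 32 = 306.89°F.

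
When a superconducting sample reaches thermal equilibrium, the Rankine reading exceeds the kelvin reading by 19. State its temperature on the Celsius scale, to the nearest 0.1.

Let x be the Rankine reading; then the kelvin reading is 5/9·x.
(5/9·x) - x = -19  ⇒  (-4/9)·x = -19  ⇒  x = 42.7500°R.
In Celsius: (42.75 - 491.67) × 5/9 = -249.4°C.

-249.4°C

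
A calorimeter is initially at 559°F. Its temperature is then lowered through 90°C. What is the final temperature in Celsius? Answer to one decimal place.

Initial temperature in Celsius: (559 - 32) × 5/9 = 292.7778°C.
Final Celsius temperature: 292.7778 - 90.0000 = 202.7778°C.

202.8°C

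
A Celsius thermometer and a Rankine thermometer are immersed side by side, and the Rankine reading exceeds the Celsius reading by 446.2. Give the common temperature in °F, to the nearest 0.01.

Let x be the Celsius reading; then the Rankine reading is 1.8·x + 491.67.
(1.8·x + 491.67) - x = 446.2  ⇒  (0.8)·x = -45.47  ⇒  x = -56.8375°C.
In Fahrenheit: -56.8375 × 1.8 + 32 = -70.31°F.

-70.31°F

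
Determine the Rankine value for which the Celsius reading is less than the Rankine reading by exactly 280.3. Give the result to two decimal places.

16.09°R

Let R be the Rankine reading. The Celsius reading is C = 5/9·R - 273.15.
Require C - R = -280.3: (-4/9)·R - 273.15 = -280.3.
R = (-280.3 + 273.15) / (-4/9) = 16.09.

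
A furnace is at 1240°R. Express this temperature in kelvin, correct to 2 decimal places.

688.89 K

In Celsius: (1240 - 491.67) × 5/9 = 415.7389°C.
In kelvin: 415.7389 + 273.15 = 688.89 K.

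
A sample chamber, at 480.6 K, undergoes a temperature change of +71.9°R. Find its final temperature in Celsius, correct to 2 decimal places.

Initial temperature in Celsius: 480.6 - 273.15 = 207.4500°C.
The 71.9°R change is an interval, so only the factor 5/9 applies: +71.9 × 5/9 = +39.9444°C.
Final Celsius temperature: 207.4500 + 39.9444 = 247.3944°C.

247.39°C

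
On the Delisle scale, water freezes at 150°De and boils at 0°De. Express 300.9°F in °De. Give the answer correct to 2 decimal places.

-74.08°De

First in Celsius: (300.9 - 32) × 5/9 = 149.3889°C.
Linearly onto the Delisle scale: 150 + (149.3889 / 100) × (0 - 150) = -74.08°De.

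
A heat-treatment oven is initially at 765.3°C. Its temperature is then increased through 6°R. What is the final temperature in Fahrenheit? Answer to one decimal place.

The 6°R change is an interval, so only the factor 5/9 applies: +6 × 5/9 = +3.3333°C.
Final Celsius temperature: 765.3000 + 3.3333 = 768.6333°C.
In Fahrenheit: 768.6333 × 1.8 + 32 = 1415.5°F.

1415.5°F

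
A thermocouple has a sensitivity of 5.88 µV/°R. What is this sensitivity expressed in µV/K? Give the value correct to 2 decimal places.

Since only a temperature interval is involved, the additive offset between the scales drops out.
A change of 1 K is a change of 1.8°R, so per K the value is 5.88 × 1.8 = 10.58.

10.58 µV/K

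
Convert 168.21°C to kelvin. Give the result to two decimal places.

441.36 K

In kelvin: 168.2100 + 273.15 = 441.36 K.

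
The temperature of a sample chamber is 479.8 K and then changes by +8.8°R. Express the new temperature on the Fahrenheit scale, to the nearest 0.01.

Initial temperature in Celsius: 479.8 - 273.15 = 206.6500°C.
The 8.8°R change is an interval, so only the factor 5/9 applies: +8.8 × 5/9 = +4.8889°C.
Final Celsius temperature: 206.6500 + 4.8889 = 211.5389°C.
In Fahrenheit: 211.5389 × 1.8 + 32 = 412.77°F.

412.77°F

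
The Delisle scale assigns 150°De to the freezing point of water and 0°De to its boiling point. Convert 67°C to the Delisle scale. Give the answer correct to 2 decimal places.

Linearly onto the Delisle scale: 150 + (67.0000 / 100) × (0 - 150) = 49.50°De.

49.50°De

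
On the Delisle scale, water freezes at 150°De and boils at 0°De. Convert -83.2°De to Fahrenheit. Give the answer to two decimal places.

311.84°F

Linear interpolation between the fixed points: C = (-83.2 - 150) × 100 / (0 - 150) = 155.4667°C.
Then 155.4667 × 1.8 + 32 = 311.84°F.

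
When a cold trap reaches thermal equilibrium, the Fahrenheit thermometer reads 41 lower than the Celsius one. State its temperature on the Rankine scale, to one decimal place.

Let x be the Celsius reading; then the Fahrenheit reading is 1.8·x + 32.
(1.8·x + 32) - x = -41  ⇒  (0.8)·x = -73  ⇒  x = -91.2500°C.
In Rankine: -91.2500 × 1.8 + 491.67 = 327.4°R.

327.4°R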